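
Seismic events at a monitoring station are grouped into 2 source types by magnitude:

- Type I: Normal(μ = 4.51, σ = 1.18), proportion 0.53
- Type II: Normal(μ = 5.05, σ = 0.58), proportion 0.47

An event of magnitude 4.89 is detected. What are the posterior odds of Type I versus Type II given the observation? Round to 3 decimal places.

0.547

Posterior odds = (π_i f_i(x)) / (π_j f_j(x)); the normalising sum cancels.
Normal densities:
  L_I = 0.321003
  L_II = 0.662151
0.170131 / 0.311211 ≈ 0.547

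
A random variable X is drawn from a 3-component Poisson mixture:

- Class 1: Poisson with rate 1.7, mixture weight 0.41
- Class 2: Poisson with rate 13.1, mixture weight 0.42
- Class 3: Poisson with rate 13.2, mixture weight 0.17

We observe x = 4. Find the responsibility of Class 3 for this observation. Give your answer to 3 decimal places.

0.014

Apply Bayes' rule: the posterior for each component is proportional to its prior times its likelihood at x.
Evaluate each component's likelihood at the observed value:
  f_1 = e^(−1.7)·1.7^4/4! = 0.0635746
  f_2 = e^(−13.1)·13.1^4/4! = 0.00250967
  f_3 = e^(−13.2)·13.2^4/4! = 0.00234098
Multiply by the mixture weights:
  w_1·f_1 = 0.41 × 0.0635746 = 0.0260656
  w_2·f_2 = 0.42 × 0.00250967 = 0.00105406
  w_3·f_3 = 0.17 × 0.00234098 = 0.000397966
Evidence: 0.0260656 + 0.00105406 + 0.000397966 = 0.0275176
So the posterior for Class 3 is 0.000397966 / 0.0275176 ≈ 0.014.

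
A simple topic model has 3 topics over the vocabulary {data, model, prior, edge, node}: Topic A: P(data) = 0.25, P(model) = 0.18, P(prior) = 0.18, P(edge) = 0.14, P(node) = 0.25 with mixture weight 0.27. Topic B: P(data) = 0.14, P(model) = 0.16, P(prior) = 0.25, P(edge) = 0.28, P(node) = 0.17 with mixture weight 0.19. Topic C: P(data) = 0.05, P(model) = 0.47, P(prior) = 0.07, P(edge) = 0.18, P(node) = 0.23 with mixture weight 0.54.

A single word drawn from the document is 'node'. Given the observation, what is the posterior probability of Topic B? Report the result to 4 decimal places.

The responsibility of component k is π_k f_k(x) divided by Σ_j π_j f_j(x).
Component likelihoods at x = 'node':
  f_A = P(node | comp) = 0.25
  f_B = P(node | comp) = 0.17
  f_C = P(node | comp) = 0.23
Unnormalised posteriors:
  π_A·f_A = 0.27 × 0.25 = 0.0675
  π_B·f_B = 0.19 × 0.17 = 0.0323
  π_C·f_C = 0.54 × 0.23 = 0.1242
Sum: 0.0675 + 0.0323 + 0.1242 = 0.224
P(Topic B | 'node') = 0.0323 / 0.224 ≈ 0.1442

0.1442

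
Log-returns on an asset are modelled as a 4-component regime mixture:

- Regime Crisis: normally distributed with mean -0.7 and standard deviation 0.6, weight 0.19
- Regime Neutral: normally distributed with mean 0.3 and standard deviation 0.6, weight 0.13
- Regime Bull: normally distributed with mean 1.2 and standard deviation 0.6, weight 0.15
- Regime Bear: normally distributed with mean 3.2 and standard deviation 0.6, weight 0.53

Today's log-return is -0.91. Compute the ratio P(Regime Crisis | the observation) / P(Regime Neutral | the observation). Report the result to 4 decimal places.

10.5035

The posterior odds equal the prior odds times the likelihood ratio: (π_i/π_j)·(f_i(x)/f_j(x)).
Evaluate each component's likelihood at the observed value:
  f_Crisis = 0.625401
  f_Neutral = 0.0870228
  f_Bull = 0.00137186
  f_Bear = 4.30197e-11
0.118826 / 0.011313 ≈ 10.5035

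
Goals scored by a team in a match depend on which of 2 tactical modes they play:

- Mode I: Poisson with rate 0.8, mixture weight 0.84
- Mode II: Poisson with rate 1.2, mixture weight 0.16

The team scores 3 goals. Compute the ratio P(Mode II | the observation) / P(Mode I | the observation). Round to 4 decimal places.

0.4309

The posterior odds equal the prior odds times the likelihood ratio: (P(Z=i)/P(Z=j))·(f_i(x)/f_j(x)).
Evaluate each component's likelihood at the observed value:
  p_I = e^(−0.8)·0.8^3/3! = 0.0383427
  p_II = e^(−1.2)·1.2^3/3! = 0.0867439
Posterior odds = (P(Z=II)·p_II) / (P(Z=I)·p_I) = (0.16·0.0867439) / (0.84·0.0383427) = 0.013879 / 0.0322079 ≈ 0.4309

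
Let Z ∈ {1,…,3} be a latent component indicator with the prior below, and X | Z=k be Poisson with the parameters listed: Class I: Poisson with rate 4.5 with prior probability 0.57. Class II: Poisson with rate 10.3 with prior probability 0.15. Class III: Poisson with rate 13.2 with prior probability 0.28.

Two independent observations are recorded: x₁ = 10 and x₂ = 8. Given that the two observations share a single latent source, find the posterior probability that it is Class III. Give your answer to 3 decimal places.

Apply Bayes' rule: the posterior for each component is proportional to its prior times its likelihood at x.
Since both observations come from the same component, the likelihood for component k is f_k(x₁)·f_k(x₂).
  f_I = [0.0104241] × [0.0463292] = 0.000482938
  f_II = [0.124559] × [0.105668] = 0.0131619
  f_III = [0.081901] × [0.0423042] = 0.00346476
Prior × likelihood for each component:
  π_I·f_I = 0.57 × 0.000482938 = 0.000275275
  π_II·f_II = 0.15 × 0.0131619 = 0.00197429
  π_III·f_III = 0.28 × 0.00346476 = 0.000970132
Denominator: 0.000275275 + 0.00197429 + 0.000970132 = 0.0032197
P(Class III | x₁,x₂) = 0.000970132 / 0.0032197 ≈ 0.301

0.301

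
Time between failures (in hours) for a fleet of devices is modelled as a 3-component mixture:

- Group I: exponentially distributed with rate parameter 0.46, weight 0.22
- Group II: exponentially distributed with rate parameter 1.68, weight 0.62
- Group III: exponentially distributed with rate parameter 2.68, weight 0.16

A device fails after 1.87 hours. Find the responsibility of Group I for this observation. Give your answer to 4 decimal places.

0.4721

Apply Bayes' rule: the posterior for each component is proportional to its prior times its likelihood at x.
Exponential densities:
  L_I = 0.46·e^(−0.46·1.87) = 0.46·e^(−0.8602) = 0.194616
  L_II = 1.68·e^(−1.68·1.87) = 1.68·e^(−3.1416) = 0.0725988
  L_III = 2.68·e^(−2.68·1.87) = 2.68·e^(−5.0116) = 0.0178494
Unnormalised posteriors:
  P(Z=I)·L_I = 0.22 × 0.194616 = 0.0428154
  P(Z=II)·L_II = 0.62 × 0.0725988 = 0.0450113
  P(Z=III)·L_III = 0.16 × 0.0178494 = 0.00285591
Evidence: 0.0428154 + 0.0450113 + 0.00285591 = 0.0906826
Responsibility of Group I: 0.0428154 / 0.0906826 ≈ 0.4721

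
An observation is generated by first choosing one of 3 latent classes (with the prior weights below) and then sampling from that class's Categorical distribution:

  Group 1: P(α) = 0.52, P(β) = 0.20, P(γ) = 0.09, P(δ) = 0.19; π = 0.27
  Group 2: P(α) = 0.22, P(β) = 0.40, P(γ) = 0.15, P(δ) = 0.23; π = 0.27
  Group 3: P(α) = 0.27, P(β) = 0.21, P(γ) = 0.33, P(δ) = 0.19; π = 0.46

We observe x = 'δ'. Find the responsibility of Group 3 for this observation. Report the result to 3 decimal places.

P(component k | x) = π_k·f_k(x) / marginal(x), where marginal(x) = Σ_j π_j·f_j(x).
Evaluate each component's likelihood at the observed value:
  f_1 = P(δ | comp) = 0.19
  f_2 = P(δ | comp) = 0.23
  f_3 = P(δ | comp) = 0.19
Unnormalised posteriors:
  π_1·f_1 = 0.27 × 0.19 = 0.0513
  π_2·f_2 = 0.27 × 0.23 = 0.0621
  π_3·f_3 = 0.46 × 0.19 = 0.0874
Denominator: 0.0513 + 0.0621 + 0.0874 = 0.2008
Responsibility of Group 3: 0.0874 / 0.2008 ≈ 0.435

0.435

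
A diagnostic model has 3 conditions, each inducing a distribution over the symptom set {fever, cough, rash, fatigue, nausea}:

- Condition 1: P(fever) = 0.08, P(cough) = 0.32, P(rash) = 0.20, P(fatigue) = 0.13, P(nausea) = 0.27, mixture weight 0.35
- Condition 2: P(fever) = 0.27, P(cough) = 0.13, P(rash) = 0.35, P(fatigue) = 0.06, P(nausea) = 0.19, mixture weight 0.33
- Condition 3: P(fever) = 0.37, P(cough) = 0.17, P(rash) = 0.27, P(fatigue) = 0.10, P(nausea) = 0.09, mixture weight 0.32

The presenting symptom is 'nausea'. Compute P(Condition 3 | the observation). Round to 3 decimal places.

Posterior ∝ prior × likelihood, so P(k | x) ∝ w_k f_k(x); normalise over all components.
Component likelihoods at x = 'nausea':
  L_1 = P(nausea | comp) = 0.27
  L_2 = P(nausea | comp) = 0.19
  L_3 = P(nausea | comp) = 0.09
Weight by the priors:
  w_1·L_1 = 0.35 × 0.27 = 0.0945
  w_2·L_2 = 0.33 × 0.19 = 0.0627
  w_3·L_3 = 0.32 × 0.09 = 0.0288
Sum: 0.0945 + 0.0627 + 0.0288 = 0.186
P(Condition 3 | x) ≈ 0.155

0.155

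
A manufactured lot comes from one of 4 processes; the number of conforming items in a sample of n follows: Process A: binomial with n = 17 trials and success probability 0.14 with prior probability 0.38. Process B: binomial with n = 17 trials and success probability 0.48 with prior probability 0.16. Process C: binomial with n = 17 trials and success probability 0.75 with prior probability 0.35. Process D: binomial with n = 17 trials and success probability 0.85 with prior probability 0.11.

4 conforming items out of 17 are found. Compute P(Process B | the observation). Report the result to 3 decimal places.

Apply Bayes' rule: the posterior for each component is proportional to its prior times its likelihood at x.
Evaluate each component's likelihood at the observed value:
  f_A = 0.128697
  f_B = 0.0256794
  f_C = 1.12213e-05
  f_D = 2.4179e-08
Multiply by the mixture weights:
  P(Z=A)·f_A = 0.38 × 0.128697 = 0.0489049
  P(Z=B)·f_B = 0.16 × 0.0256794 = 0.00410871
  P(Z=C)·f_C = 0.35 × 1.12213e-05 = 3.92745e-06
  P(Z=D)·f_D = 0.11 × 2.4179e-08 = 2.65969e-09
Normaliser: 0.0489049 + 0.00410871 + 3.92745e-06 + 2.65969e-09 = 0.0530176
So the posterior for Process B is 0.00410871 / 0.0530176 ≈ 0.077.

0.077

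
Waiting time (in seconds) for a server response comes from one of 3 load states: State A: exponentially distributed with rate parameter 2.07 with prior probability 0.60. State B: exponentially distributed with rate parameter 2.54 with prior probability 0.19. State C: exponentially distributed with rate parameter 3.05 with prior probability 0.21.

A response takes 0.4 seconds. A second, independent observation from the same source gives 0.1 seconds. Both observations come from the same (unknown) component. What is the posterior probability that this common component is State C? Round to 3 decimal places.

0.253

Posterior ∝ prior × likelihood, so P(k | x) ∝ π_k f_k(x); normalise over all components.
Since both observations come from the same component, the likelihood for component k is f_k(x₁)·f_k(x₂).
  p_A = [0.904429] × [1.68295] = 1.52211
  p_B = [0.919582] × [1.97026] = 1.81181
  p_C = [0.900452] × [2.24823] = 2.02442
Weight by the priors:
  π_A·p_A = 0.60 × 1.52211 = 0.913266
  π_B·p_B = 0.19 × 1.81181 = 0.344245
  π_C·p_C = 0.21 × 2.02442 = 0.425128
Marginal: 0.913266 + 0.344245 + 0.425128 = 1.68264
P(State C | x₁, x₂) ≈ 0.253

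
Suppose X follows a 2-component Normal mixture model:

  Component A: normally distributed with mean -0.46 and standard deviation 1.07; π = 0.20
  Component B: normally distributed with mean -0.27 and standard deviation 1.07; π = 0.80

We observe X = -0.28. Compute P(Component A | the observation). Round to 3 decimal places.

0.198

P(component k | x) = π_k·f_k(x) / marginal(x), where marginal(x) = Σ_j π_j·f_j(x).
Component likelihoods at x = -0.28:
  L_A = 0.367605
  L_B = 0.372827
Multiply by the mixture weights:
  π_A·L_A = 0.20 × 0.367605 = 0.073521
  π_B·L_B = 0.80 × 0.372827 = 0.298262
Marginal: 0.073521 + 0.298262 = 0.371783
Responsibility of Component A: 0.073521 / 0.371783 ≈ 0.198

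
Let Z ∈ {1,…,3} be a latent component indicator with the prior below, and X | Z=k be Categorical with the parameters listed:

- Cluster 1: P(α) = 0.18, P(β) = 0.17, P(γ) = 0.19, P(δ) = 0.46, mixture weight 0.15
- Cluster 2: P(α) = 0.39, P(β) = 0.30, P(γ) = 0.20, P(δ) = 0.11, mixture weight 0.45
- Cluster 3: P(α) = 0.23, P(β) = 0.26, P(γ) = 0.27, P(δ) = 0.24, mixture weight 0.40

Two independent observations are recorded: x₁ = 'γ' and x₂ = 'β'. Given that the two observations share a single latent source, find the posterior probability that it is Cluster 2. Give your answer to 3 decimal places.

0.451

Apply Bayes' rule: the posterior for each component is proportional to its prior times its likelihood at x.
Since both observations come from the same component, the likelihood for component k is f_k(x₁)·f_k(x₂).
  p_1 = [P(γ | comp) = 0.19] × [0.17] = 0.0323
  p_2 = [P(γ | comp) = 0.20] × [0.3] = 0.06
  p_3 = [P(γ | comp) = 0.27] × [0.26] = 0.0702
Unnormalised posteriors:
  P(Z=1)·p_1 = 0.15 × 0.0323 = 0.004845
  P(Z=2)·p_2 = 0.45 × 0.06 = 0.027
  P(Z=3)·p_3 = 0.40 × 0.0702 = 0.02808
Evidence: 0.004845 + 0.027 + 0.02808 = 0.059925
Responsibility of Cluster 2: 0.027 / 0.059925 ≈ 0.451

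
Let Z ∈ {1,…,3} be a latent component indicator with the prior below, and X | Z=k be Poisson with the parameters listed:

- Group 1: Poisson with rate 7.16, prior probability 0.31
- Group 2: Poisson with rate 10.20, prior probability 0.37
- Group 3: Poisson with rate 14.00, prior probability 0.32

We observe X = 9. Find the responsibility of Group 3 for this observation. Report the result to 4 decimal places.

0.1624

The responsibility of component k is π_k f_k(x) divided by Σ_j π_j f_j(x).
Component likelihoods at x = 9:
  L_1 = e^(−7.16)·7.16^9/9! = 0.105902
  L_2 = e^(−10.20)·10.20^9/9! = 0.122415
  L_3 = e^(−14.00)·14.00^9/9! = 0.0473442
Unnormalised posteriors:
  π_1·L_1 = 0.31 × 0.105902 = 0.0328297
  π_2·L_2 = 0.37 × 0.122415 = 0.0452936
  π_3·L_3 = 0.32 × 0.0473442 = 0.0151501
Normaliser: 0.0328297 + 0.0452936 + 0.0151501 = 0.0932734
So the posterior for Group 3 is 0.0151501 / 0.0932734 ≈ 0.1624.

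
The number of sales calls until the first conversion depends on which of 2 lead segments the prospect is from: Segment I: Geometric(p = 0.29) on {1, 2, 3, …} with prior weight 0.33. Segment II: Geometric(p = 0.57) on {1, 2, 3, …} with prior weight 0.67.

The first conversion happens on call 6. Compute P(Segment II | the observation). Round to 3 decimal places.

Posterior ∝ prior × likelihood, so P(k | x) ∝ π_k f_k(x); normalise over all components.
Geometric probabilities:
  L_I = 0.29·(1−0.29)^5 = 0.29·0.180423 = 0.0523227
  L_II = 0.57·(1−0.57)^5 = 0.57·0.0147008 = 0.00837948
Unnormalised posteriors:
  π_I·L_I = 0.33 × 0.0523227 = 0.0172665
  π_II·L_II = 0.67 × 0.00837948 = 0.00561425
Normaliser: 0.0172665 + 0.00561425 = 0.0228807
Responsibility of Segment II: 0.00561425 / 0.0228807 ≈ 0.245

0.245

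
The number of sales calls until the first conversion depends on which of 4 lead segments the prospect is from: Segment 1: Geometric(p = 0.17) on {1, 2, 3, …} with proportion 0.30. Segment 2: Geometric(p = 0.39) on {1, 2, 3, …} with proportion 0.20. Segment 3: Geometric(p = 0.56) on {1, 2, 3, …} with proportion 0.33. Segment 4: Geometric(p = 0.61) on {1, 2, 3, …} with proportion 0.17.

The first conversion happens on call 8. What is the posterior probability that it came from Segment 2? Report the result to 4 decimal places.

0.1440

Posterior ∝ prior × likelihood, so P(k | x) ∝ π_k f_k(x); normalise over all components.
Evaluate each component's likelihood at the observed value:
  L_1 = 0.17·(1−0.17)^7 = 0.17·0.271361 = 0.0461313
  L_2 = 0.39·(1−0.39)^7 = 0.39·0.0314274 = 0.0122567
  L_3 = 0.56·(1−0.56)^7 = 0.56·0.00319278 = 0.00178796
  L_4 = 0.61·(1−0.61)^7 = 0.61·0.00137231 = 0.000837109
Unnormalised posteriors:
  π_1·L_1 = 0.30 × 0.0461313 = 0.0138394
  π_2·L_2 = 0.20 × 0.0122567 = 0.00245134
  π_3·L_3 = 0.33 × 0.00178796 = 0.000590025
  π_4·L_4 = 0.17 × 0.000837109 = 0.000142309
Denominator: 0.0138394 + 0.00245134 + 0.000590025 + 0.000142309 = 0.0170231
Responsibility of Segment 2: 0.00245134 / 0.0170231 ≈ 0.1440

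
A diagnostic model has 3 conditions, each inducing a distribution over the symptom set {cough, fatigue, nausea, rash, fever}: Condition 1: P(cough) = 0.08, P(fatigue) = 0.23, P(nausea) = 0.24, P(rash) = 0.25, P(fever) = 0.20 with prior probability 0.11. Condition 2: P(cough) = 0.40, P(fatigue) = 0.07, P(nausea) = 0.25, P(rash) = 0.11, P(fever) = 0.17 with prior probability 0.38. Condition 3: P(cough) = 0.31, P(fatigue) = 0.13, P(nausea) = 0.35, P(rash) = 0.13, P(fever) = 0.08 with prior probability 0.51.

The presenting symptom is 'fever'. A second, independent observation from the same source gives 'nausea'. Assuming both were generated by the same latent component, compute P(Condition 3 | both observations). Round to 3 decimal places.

0.400

P(component k | x) = P(Z=k)·f_k(x) / marginal(x), where marginal(x) = Σ_j P(Z=j)·f_j(x).
Since both observations come from the same component, the likelihood for component k is f_k(x₁)·f_k(x₂).
  p_1 = [0.2] × [0.24] = 0.048
  p_2 = [0.17] × [0.25] = 0.0425
  p_3 = [0.08] × [0.35] = 0.028
Weight by the priors:
  P(Z=1)·p_1 = 0.11 × 0.048 = 0.00528
  P(Z=2)·p_2 = 0.38 × 0.0425 = 0.01615
  P(Z=3)·p_3 = 0.51 × 0.028 = 0.01428
Denominator: 0.00528 + 0.01615 + 0.01428 = 0.03571
So the posterior for Condition 3 is 0.01428 / 0.03571 ≈ 0.400.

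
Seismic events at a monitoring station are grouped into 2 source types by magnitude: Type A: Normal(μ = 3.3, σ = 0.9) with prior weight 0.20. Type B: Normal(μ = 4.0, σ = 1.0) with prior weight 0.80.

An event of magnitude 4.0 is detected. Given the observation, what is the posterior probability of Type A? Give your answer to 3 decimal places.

0.170

The responsibility of component k is w_k f_k(x) divided by Σ_j w_j f_j(x).
Component likelihoods at x = 4.0:
  f_A = 0.327572
  f_B = 0.398942
Weight by the priors:
  w_A·f_A = 0.20 × 0.327572 = 0.0655144
  w_B·f_B = 0.80 × 0.398942 = 0.319154
Sum: 0.0655144 + 0.319154 = 0.384668
Responsibility of Type A: 0.0655144 / 0.384668 ≈ 0.170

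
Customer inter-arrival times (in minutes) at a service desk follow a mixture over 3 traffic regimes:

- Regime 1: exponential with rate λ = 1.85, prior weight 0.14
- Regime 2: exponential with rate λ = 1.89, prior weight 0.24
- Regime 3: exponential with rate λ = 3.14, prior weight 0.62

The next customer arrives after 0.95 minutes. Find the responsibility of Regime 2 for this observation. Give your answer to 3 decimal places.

Apply Bayes' rule: the posterior for each component is proportional to its prior times its likelihood at x.
Component likelihoods at x = 0.95 minutes:
  f_1 = 0.31908
  f_2 = 0.313824
  f_3 = 0.159012
Multiply by the mixture weights:
  P(Z=1)·f_1 = 0.14 × 0.31908 = 0.0446712
  P(Z=2)·f_2 = 0.24 × 0.313824 = 0.0753177
  P(Z=3)·f_3 = 0.62 × 0.159012 = 0.0985873
Normaliser: 0.0446712 + 0.0753177 + 0.0985873 = 0.218576
P(Regime 2 | 0.95 minutes) ≈ 0.345

0.345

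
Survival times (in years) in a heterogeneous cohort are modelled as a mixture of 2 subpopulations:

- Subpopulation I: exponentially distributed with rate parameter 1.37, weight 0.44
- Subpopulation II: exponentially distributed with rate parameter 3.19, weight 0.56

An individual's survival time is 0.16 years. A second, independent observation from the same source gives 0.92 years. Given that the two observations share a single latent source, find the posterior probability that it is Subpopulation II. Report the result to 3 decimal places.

0.491

By Bayes' theorem, P(k | x) = π_k f_k(x) / Σ_j π_j f_j(x).
Since both observations come from the same component, the likelihood for component k is f_k(x₁)·f_k(x₂).
  L_I = [1.10033] × [0.388451] = 0.427424
  L_II = [1.91481] × [0.169521] = 0.324601
Multiply by the mixture weights:
  π_I·L_I = 0.44 × 0.427424 = 0.188067
  π_II·L_II = 0.56 × 0.324601 = 0.181777
Denominator: 0.188067 + 0.181777 = 0.369843
So the posterior for Subpopulation II is 0.181777 / 0.369843 ≈ 0.491.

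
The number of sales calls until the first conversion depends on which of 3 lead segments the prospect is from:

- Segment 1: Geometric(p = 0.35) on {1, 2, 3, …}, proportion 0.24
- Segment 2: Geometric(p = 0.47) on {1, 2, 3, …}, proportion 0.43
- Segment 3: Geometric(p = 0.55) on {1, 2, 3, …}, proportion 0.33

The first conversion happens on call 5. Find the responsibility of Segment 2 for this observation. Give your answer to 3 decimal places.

0.415

Apply Bayes' rule: the posterior for each component is proportional to its prior times its likelihood at x.
Geometric probabilities:
  L_1 = 0.35·(1−0.35)^4 = 0.35·0.178506 = 0.0624772
  L_2 = 0.47·(1−0.47)^4 = 0.47·0.0789048 = 0.0370853
  L_3 = 0.55·(1−0.55)^4 = 0.55·0.0410062 = 0.0225534
Multiply by the mixture weights:
  π_1·L_1 = 0.24 × 0.0624772 = 0.0149945
  π_2·L_2 = 0.43 × 0.0370853 = 0.0159467
  π_3·L_3 = 0.33 × 0.0225534 = 0.00744263
Evidence: 0.0149945 + 0.0159467 + 0.00744263 = 0.0383838
P(Segment 2 | the observation) ≈ 0.415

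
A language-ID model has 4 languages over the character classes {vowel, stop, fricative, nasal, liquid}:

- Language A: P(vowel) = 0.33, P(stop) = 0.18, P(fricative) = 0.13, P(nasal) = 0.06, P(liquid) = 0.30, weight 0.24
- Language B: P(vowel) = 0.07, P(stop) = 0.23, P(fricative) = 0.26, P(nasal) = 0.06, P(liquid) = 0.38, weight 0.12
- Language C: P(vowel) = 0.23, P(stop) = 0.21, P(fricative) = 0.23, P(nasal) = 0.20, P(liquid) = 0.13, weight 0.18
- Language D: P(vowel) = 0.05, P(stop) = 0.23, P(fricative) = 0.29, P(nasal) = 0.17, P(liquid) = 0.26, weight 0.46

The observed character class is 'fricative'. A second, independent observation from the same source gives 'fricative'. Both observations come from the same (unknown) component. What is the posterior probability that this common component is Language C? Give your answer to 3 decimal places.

0.158

The responsibility of component k is P(Z=k) f_k(x) divided by Σ_j P(Z=j) f_j(x).
Since both observations come from the same component, the likelihood for component k is f_k(x₁)·f_k(x₂).
  f_A = [P(fricative | comp) = 0.13] × [0.13] = 0.0169
  f_B = [P(fricative | comp) = 0.26] × [0.26] = 0.0676
  f_C = [P(fricative | comp) = 0.23] × [0.23] = 0.0529
  f_D = [P(fricative | comp) = 0.29] × [0.29] = 0.0841
Multiply by the mixture weights:
  P(Z=A)·f_A = 0.24 × 0.0169 = 0.004056
  P(Z=B)·f_B = 0.12 × 0.0676 = 0.008112
  P(Z=C)·f_C = 0.18 × 0.0529 = 0.009522
  P(Z=D)·f_D = 0.46 × 0.0841 = 0.038686
Sum: 0.004056 + 0.008112 + 0.009522 + 0.038686 = 0.060376
P(Language C | x₁,x₂) = 0.009522 / 0.060376 ≈ 0.158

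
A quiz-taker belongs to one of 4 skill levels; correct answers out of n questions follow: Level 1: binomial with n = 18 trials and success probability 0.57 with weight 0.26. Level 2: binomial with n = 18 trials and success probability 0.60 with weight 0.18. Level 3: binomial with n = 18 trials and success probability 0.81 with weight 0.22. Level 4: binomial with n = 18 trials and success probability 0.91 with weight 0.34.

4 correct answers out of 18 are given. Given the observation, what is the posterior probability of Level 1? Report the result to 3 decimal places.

P(component k | x) = w_k·f_k(x) / marginal(x), where marginal(x) = Σ_j w_j·f_j(x).
Component likelihoods at x = 4 correct answers out of 18:
  L_1 = 0.0023866
  L_2 = 0.00106455
  L_3 = 1.05248e-07
  L_4 = 4.80045e-12
Unnormalised posteriors:
  w_1·L_1 = 0.26 × 0.0023866 = 0.000620515
  w_2·L_2 = 0.18 × 0.00106455 = 0.000191619
  w_3·L_3 = 0.22 × 1.05248e-07 = 2.31545e-08
  w_4·L_4 = 0.34 × 4.80045e-12 = 1.63215e-12
Sum: 0.000620515 + 0.000191619 + 2.31545e-08 + 1.63215e-12 = 0.000812158
So the posterior for Level 1 is 0.000620515 / 0.000812158 ≈ 0.764.

0.764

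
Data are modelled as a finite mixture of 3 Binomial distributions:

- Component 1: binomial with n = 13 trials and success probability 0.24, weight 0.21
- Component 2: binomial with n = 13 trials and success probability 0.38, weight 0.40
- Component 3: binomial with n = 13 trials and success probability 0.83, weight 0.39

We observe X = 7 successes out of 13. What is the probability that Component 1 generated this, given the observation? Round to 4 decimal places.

By Bayes' theorem, P(k | x) = π_k f_k(x) / Σ_j π_j f_j(x).
Binomial probabilities:
  f_1 = C(13,7)·0.24^7·0.76^6 = 1716·4.58647e-05·0.1927 = 0.0151662
  f_2 = C(13,7)·0.38^7·0.62^6 = 1716·0.00114416·0.0568002 = 0.11152
  f_3 = C(13,7)·0.83^7·0.17^6 = 1716·0.271361·2.41376e-05 = 0.0112398
Prior × likelihood for each component:
  π_1·f_1 = 0.21 × 0.0151662 = 0.00318491
  π_2·f_2 = 0.40 × 0.11152 = 0.044608
  π_3·f_3 = 0.39 × 0.0112398 = 0.00438351
Sum: 0.00318491 + 0.044608 + 0.00438351 = 0.0521764
P(Component 1 | the observation) = 0.00318491 / 0.0521764 ≈ 0.0610

0.0610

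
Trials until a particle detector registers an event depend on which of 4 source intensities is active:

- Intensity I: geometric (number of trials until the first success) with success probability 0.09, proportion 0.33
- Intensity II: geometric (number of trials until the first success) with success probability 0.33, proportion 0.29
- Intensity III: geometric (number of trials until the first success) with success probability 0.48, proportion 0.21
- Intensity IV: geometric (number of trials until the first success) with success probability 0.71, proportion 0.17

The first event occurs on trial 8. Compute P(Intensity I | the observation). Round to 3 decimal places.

P(component k | x) = π_k·f_k(x) / marginal(x), where marginal(x) = Σ_j π_j·f_j(x).
Geometric probabilities:
  p_I = 0.09·(1−0.09)^7 = 0.09·0.516761 = 0.0465085
  p_II = 0.33·(1−0.33)^7 = 0.33·0.0606071 = 0.0200003
  p_III = 0.48·(1−0.48)^7 = 0.48·0.0102807 = 0.00493474
  p_IV = 0.71·(1−0.71)^7 = 0.71·0.000172499 = 0.000122474
Weight by the priors:
  π_I·p_I = 0.33 × 0.0465085 = 0.0153478
  π_II·p_II = 0.29 × 0.0200003 = 0.0058001
  π_III·p_III = 0.21 × 0.00493474 = 0.0010363
  π_IV·p_IV = 0.17 × 0.000122474 = 2.08206e-05
Marginal: 0.0153478 + 0.0058001 + 0.0010363 + 2.08206e-05 = 0.022205
So the posterior for Intensity I is 0.0153478 / 0.022205 ≈ 0.691.

0.691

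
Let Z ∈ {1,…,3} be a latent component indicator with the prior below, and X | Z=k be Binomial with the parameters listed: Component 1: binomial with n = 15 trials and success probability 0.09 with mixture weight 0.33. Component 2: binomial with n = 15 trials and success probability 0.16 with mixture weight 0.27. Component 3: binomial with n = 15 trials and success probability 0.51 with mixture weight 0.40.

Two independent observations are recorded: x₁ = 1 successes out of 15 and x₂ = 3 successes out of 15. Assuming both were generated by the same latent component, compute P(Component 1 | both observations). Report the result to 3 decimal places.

0.495

Apply Bayes' rule: the posterior for each component is proportional to its prior times its likelihood at x.
Since both observations come from the same component, the likelihood for component k is f_k(x₁)·f_k(x₂).
  L_1 = [C(15,1)·0.09^1·0.91^14 = 15·0.09·0.267042 = 0.360507] × [0.106964] = 0.0385611
  L_2 = [C(15,1)·0.16^1·0.84^14 = 15·0.16·0.0870783 = 0.208988] × [0.229997] = 0.0480667
  L_3 = [C(15,1)·0.51^1·0.49^14 = 15·0.51·4.59987e-05 = 0.00035189] × [0.0115631] = 4.06894e-06
Prior × likelihood for each component:
  w_1·L_1 = 0.33 × 0.0385611 = 0.0127251
  w_2·L_2 = 0.27 × 0.0480667 = 0.012978
  w_3·L_3 = 0.40 × 4.06894e-06 = 1.62758e-06
Sum: 0.0127251 + 0.012978 + 1.62758e-06 = 0.0257048
So the posterior for Component 1 is 0.0127251 / 0.0257048 ≈ 0.495.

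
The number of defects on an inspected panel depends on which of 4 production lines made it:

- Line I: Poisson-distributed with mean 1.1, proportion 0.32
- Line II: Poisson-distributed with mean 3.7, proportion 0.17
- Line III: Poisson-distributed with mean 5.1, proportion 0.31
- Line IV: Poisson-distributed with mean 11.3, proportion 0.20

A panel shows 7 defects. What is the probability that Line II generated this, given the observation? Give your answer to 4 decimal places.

0.1489

The responsibility of component k is π_k f_k(x) divided by Σ_j π_j f_j(x).
Evaluate each component's likelihood at the observed value:
  f_I = 0.000128705
  f_II = 0.0465685
  f_III = 0.108557
  f_IV = 0.0577552
Multiply by the mixture weights:
  π_I·f_I = 0.32 × 0.000128705 = 4.11855e-05
  π_II·f_II = 0.17 × 0.0465685 = 0.00791664
  π_III·f_III = 0.31 × 0.108557 = 0.0336527
  π_IV·f_IV = 0.20 × 0.0577552 = 0.011551
Sum: 4.11855e-05 + 0.00791664 + 0.0336527 + 0.011551 = 0.0531616
Responsibility of Line II: 0.00791664 / 0.0531616 ≈ 0.1489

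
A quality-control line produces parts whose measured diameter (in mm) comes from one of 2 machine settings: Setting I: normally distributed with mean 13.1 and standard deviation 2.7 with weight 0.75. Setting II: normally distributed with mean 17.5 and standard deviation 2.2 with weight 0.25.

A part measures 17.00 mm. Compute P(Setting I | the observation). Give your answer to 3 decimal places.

0.469

Posterior ∝ prior × likelihood, so P(k | x) ∝ π_k f_k(x); normalise over all components.
Component likelihoods at x = 17.00 mm:
  p_I = (1/(2.7·√(2π)))·exp(−(17.00−13.1)²/(2·2.7²)) = 0.147756·exp(-1.04321) = 0.0520578
  p_II = (1/(2.2·√(2π)))·exp(−(17.00−17.5)²/(2·2.2²)) = 0.181337·exp(-0.02583) = 0.176714
Prior × likelihood for each component:
  π_I·p_I = 0.75 × 0.0520578 = 0.0390434
  π_II·p_II = 0.25 × 0.176714 = 0.0441785
Denominator: 0.0390434 + 0.0441785 = 0.0832219
P(Setting I | 17.00 mm) = 0.0390434 / 0.0832219 ≈ 0.469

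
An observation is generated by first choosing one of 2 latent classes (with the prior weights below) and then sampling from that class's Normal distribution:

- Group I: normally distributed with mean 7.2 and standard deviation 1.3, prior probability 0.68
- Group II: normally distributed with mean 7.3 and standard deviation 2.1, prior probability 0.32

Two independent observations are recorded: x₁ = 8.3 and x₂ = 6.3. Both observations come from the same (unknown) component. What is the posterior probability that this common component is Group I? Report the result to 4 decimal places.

0.7928

By Bayes' theorem, P(k | x) = π_k f_k(x) / Σ_j π_j f_j(x).
Since both observations come from the same component, the likelihood for component k is f_k(x₁)·f_k(x₂).
  L_I = [0.214533] × [0.241485] = 0.0518065
  L_II = [0.16961] × [0.16961] = 0.0287675
Multiply by the mixture weights:
  π_I·L_I = 0.68 × 0.0518065 = 0.0352285
  π_II·L_II = 0.32 × 0.0287675 = 0.0092056
Normaliser: 0.0352285 + 0.0092056 = 0.0444341
P(Group I | data) = 0.0352285 / 0.0444341 ≈ 0.7928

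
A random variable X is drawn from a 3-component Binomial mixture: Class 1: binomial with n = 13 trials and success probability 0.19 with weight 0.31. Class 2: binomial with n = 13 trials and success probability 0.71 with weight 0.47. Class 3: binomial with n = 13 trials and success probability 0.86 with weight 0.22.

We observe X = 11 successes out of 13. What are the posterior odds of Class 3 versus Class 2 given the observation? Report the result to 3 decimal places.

Since P(k|x) ∝ π_k f_k(x), the posterior odds are π_i f_i(x) / (π_j f_j(x)).
Binomial probabilities:
  p_1 = 5.96148e-07
  p_2 = 0.151612
  p_3 = 0.29096
Posterior odds = (π_3·p_3) / (π_2·p_2) = (0.22·0.29096) / (0.47·0.151612) = 0.0640113 / 0.0712575 ≈ 0.898

0.898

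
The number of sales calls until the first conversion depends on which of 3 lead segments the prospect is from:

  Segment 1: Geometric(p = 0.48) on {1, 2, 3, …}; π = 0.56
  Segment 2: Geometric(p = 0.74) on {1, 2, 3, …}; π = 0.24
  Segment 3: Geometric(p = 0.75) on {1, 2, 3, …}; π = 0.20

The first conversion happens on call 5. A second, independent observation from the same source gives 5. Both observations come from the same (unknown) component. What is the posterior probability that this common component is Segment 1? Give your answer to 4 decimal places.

The responsibility of component k is π_k f_k(x) divided by Σ_j π_j f_j(x).
Since both observations come from the same component, the likelihood for component k is f_k(x₁)·f_k(x₂).
  f_1 = [0.48·(1−0.48)^4 = 0.48·0.0731162 = 0.0350958] × [0.0350958] = 0.00123171
  f_2 = [0.74·(1−0.74)^4 = 0.74·0.00456976 = 0.00338162] × [0.00338162] = 1.14354e-05
  f_3 = [0.75·(1−0.75)^4 = 0.75·0.00390625 = 0.00292969] × [0.00292969] = 8.58307e-06
Multiply by the mixture weights:
  π_1·f_1 = 0.56 × 0.00123171 = 0.000689759
  π_2·f_2 = 0.24 × 1.14354e-05 = 2.74449e-06
  π_3·f_3 = 0.20 × 8.58307e-06 = 1.71661e-06
Marginal: 0.000689759 + 2.74449e-06 + 1.71661e-06 = 0.00069422
P(Segment 1 | x₁, x₂) ≈ 0.9936

0.9936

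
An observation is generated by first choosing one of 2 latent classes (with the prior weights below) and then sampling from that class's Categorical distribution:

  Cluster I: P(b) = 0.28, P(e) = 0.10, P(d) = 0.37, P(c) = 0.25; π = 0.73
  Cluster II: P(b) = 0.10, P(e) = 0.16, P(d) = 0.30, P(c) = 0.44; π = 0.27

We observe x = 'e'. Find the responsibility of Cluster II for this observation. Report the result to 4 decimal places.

0.3718

The responsibility of component k is w_k f_k(x) divided by Σ_j w_j f_j(x).
Categorical probabilities:
  f_I = P(e | comp) = 0.10
  f_II = P(e | comp) = 0.16
Weight by the priors:
  w_I·f_I = 0.73 × 0.1 = 0.073
  w_II·f_II = 0.27 × 0.16 = 0.0432
Sum: 0.073 + 0.0432 = 0.1162
Responsibility of Cluster II: 0.0432 / 0.1162 ≈ 0.3718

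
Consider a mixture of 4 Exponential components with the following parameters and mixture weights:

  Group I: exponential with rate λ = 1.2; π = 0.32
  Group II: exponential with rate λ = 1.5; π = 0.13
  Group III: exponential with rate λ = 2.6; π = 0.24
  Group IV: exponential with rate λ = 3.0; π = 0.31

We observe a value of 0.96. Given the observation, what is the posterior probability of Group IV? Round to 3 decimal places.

Posterior ∝ prior × likelihood, so P(k | x) ∝ π_k f_k(x); normalise over all components.
Component likelihoods at x = 0.96:
  p_I = 1.2·e^(−1.2·0.96) = 1.2·e^(−1.1520) = 0.379205
  p_II = 1.5·e^(−1.5·0.96) = 1.5·e^(−1.4400) = 0.355392
  p_III = 2.6·e^(−2.6·0.96) = 2.6·e^(−2.4960) = 0.214276
  p_IV = 3.0·e^(−3.0·0.96) = 3.0·e^(−2.8800) = 0.168404
Multiply by the mixture weights:
  π_I·p_I = 0.32 × 0.379205 = 0.121346
  π_II·p_II = 0.13 × 0.355392 = 0.0462009
  π_III·p_III = 0.24 × 0.214276 = 0.0514263
  π_IV·p_IV = 0.31 × 0.168404 = 0.0522053
Marginal: 0.121346 + 0.0462009 + 0.0514263 + 0.0522053 = 0.271178
P(Group IV | the observation) = 0.0522053 / 0.271178 ≈ 0.193

0.193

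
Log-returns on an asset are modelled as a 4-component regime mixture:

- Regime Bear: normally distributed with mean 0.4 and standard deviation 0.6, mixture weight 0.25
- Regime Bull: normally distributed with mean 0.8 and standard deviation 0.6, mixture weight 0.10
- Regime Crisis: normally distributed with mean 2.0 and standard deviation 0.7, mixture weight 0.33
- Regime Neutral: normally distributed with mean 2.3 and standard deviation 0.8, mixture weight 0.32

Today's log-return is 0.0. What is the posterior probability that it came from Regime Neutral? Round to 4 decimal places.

0.0154

P(component k | x) = w_k·f_k(x) / marginal(x), where marginal(x) = Σ_j w_j·f_j(x).
Normal densities:
  L_Bear = 0.532413
  L_Bull = 0.27335
  L_Crisis = 0.00962014
  L_Neutral = 0.00799765
Prior × likelihood for each component:
  w_Bear·L_Bear = 0.25 × 0.532413 = 0.133103
  w_Bull·L_Bull = 0.10 × 0.27335 = 0.027335
  w_Crisis·L_Crisis = 0.33 × 0.00962014 = 0.00317465
  w_Neutral·L_Neutral = 0.32 × 0.00799765 = 0.00255925
Denominator: 0.133103 + 0.027335 + 0.00317465 + 0.00255925 = 0.166172
P(Regime Neutral | 0.0) = 0.00255925 / 0.166172 ≈ 0.0154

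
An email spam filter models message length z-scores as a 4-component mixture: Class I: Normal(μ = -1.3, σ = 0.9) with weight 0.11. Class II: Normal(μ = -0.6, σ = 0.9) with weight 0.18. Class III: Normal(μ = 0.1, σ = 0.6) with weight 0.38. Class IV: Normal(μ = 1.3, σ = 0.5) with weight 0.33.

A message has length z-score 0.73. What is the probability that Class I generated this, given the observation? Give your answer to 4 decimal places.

0.0122

By Bayes' theorem, P(k | x) = π_k f_k(x) / Σ_j π_j f_j(x).
Evaluate each component's likelihood at the observed value:
  p_I = (1/(0.9·√(2π)))·exp(−(0.73−-1.3)²/(2·0.9²)) = 0.443269·exp(-2.54377) = 0.0348277
  p_II = (1/(0.9·√(2π)))·exp(−(0.73−-0.6)²/(2·0.9²)) = 0.443269·exp(-1.09191) = 0.148749
  p_III = (1/(0.6·√(2π)))·exp(−(0.73−0.1)²/(2·0.6²)) = 0.664904·exp(-0.55125) = 0.383137
  p_IV = (1/(0.5·√(2π)))·exp(−(0.73−1.3)²/(2·0.5²)) = 0.797885·exp(-0.64980) = 0.416616
Weight by the priors:
  π_I·p_I = 0.11 × 0.0348277 = 0.00383104
  π_II·p_II = 0.18 × 0.148749 = 0.0267749
  π_III·p_III = 0.38 × 0.383137 = 0.145592
  π_IV·p_IV = 0.33 × 0.416616 = 0.137483
Normaliser: 0.00383104 + 0.0267749 + 0.145592 + 0.137483 = 0.313681
So the posterior for Class I is 0.00383104 / 0.313681 ≈ 0.0122.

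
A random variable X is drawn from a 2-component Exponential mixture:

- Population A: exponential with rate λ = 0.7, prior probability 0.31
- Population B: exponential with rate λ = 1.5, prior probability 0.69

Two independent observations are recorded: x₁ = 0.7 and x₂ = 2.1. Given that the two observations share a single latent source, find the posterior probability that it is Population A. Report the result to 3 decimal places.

0.479

The responsibility of component k is π_k f_k(x) divided by Σ_j π_j f_j(x).
Since both observations come from the same component, the likelihood for component k is f_k(x₁)·f_k(x₂).
  L_A = [0.7·e^(−0.7·0.7) = 0.7·e^(−0.4900) = 0.428838] × [0.160948] = 0.0690206
  L_B = [1.5·e^(−1.5·0.7) = 1.5·e^(−1.0500) = 0.524907] × [0.0642782] = 0.03374
Weight by the priors:
  π_A·L_A = 0.31 × 0.0690206 = 0.0213964
  π_B·L_B = 0.69 × 0.03374 = 0.0232806
Denominator: 0.0213964 + 0.0232806 = 0.044677
P(Population A | x₁, x₂) = 0.0213964 / 0.044677 ≈ 0.479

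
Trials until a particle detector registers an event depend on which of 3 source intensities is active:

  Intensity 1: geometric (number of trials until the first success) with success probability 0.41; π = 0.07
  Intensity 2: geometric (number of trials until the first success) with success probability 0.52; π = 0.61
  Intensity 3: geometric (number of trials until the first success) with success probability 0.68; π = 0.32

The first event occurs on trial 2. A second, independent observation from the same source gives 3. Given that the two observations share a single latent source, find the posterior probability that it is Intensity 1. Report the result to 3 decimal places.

0.095

By Bayes' theorem, P(k | x) = π_k f_k(x) / Σ_j π_j f_j(x).
Since both observations come from the same component, the likelihood for component k is f_k(x₁)·f_k(x₂).
  f_1 = [0.2419] × [0.142721] = 0.0345242
  f_2 = [0.2496] × [0.119808] = 0.0299041
  f_3 = [0.2176] × [0.069632] = 0.0151519
Multiply by the mixture weights:
  π_1·f_1 = 0.07 × 0.0345242 = 0.00241669
  π_2·f_2 = 0.61 × 0.0299041 = 0.0182415
  π_3·f_3 = 0.32 × 0.0151519 = 0.00484862
Evidence: 0.00241669 + 0.0182415 + 0.00484862 = 0.0255068
So the posterior for Intensity 1 is 0.00241669 / 0.0255068 ≈ 0.095.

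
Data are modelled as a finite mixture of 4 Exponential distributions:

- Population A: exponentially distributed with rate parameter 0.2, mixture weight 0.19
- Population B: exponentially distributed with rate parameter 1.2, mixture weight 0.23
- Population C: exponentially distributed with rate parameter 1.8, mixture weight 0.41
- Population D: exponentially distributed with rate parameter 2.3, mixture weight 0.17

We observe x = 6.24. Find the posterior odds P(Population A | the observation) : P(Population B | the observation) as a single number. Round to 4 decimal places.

The posterior odds equal the prior odds times the likelihood ratio: (P(Z=i)/P(Z=j))·(f_i(x)/f_j(x)).
Exponential densities:
  p_A = 0.2·e^(−0.2·6.24) = 0.2·e^(−1.2480) = 0.0574157
  p_B = 1.2·e^(−1.2·6.24) = 1.2·e^(−7.4880) = 0.000671714
  p_C = 1.8·e^(−1.8·6.24) = 1.8·e^(−11.2320) = 2.38384e-05
  p_D = 2.3·e^(−2.3·6.24) = 2.3·e^(−14.3520) = 1.34503e-06
Posterior odds = (P(Z=A)·p_A) / (P(Z=B)·p_B) = (0.19·0.0574157) / (0.23·0.000671714) = 0.010909 / 0.000154494 ≈ 70.6110

70.6110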